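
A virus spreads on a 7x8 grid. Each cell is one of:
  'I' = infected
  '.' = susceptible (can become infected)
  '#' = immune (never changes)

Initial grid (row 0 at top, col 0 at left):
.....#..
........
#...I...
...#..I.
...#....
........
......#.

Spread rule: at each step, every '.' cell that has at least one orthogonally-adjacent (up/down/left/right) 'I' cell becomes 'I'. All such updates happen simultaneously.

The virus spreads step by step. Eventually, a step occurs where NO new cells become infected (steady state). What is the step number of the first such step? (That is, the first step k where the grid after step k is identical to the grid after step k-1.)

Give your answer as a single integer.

Step 0 (initial): 2 infected
Step 1: +8 new -> 10 infected
Step 2: +10 new -> 20 infected
Step 3: +9 new -> 29 infected
Step 4: +9 new -> 38 infected
Step 5: +6 new -> 44 infected
Step 6: +4 new -> 48 infected
Step 7: +2 new -> 50 infected
Step 8: +1 new -> 51 infected
Step 9: +0 new -> 51 infected

Answer: 9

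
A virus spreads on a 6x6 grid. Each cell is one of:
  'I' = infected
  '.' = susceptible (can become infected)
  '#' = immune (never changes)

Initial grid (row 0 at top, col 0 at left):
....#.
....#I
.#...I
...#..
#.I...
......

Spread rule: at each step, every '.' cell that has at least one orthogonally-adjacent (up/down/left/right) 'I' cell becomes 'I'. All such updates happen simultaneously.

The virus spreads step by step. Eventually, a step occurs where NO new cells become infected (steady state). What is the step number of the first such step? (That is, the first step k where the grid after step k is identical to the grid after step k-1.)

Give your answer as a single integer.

Answer: 7

Derivation:
Step 0 (initial): 3 infected
Step 1: +7 new -> 10 infected
Step 2: +8 new -> 18 infected
Step 3: +6 new -> 24 infected
Step 4: +4 new -> 28 infected
Step 5: +2 new -> 30 infected
Step 6: +1 new -> 31 infected
Step 7: +0 new -> 31 infected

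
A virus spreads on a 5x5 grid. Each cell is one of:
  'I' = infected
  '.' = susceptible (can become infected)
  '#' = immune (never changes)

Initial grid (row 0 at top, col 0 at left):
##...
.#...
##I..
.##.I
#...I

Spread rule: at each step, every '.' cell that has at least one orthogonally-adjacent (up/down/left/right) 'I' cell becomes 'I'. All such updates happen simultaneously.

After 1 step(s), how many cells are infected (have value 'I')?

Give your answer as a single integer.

Answer: 8

Derivation:
Step 0 (initial): 3 infected
Step 1: +5 new -> 8 infected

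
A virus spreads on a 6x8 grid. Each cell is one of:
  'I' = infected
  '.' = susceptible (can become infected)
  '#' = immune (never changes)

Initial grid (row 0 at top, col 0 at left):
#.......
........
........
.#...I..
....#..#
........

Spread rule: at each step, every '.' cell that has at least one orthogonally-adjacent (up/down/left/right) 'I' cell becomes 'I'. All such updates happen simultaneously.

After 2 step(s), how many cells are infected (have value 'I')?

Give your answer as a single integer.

Answer: 12

Derivation:
Step 0 (initial): 1 infected
Step 1: +4 new -> 5 infected
Step 2: +7 new -> 12 infected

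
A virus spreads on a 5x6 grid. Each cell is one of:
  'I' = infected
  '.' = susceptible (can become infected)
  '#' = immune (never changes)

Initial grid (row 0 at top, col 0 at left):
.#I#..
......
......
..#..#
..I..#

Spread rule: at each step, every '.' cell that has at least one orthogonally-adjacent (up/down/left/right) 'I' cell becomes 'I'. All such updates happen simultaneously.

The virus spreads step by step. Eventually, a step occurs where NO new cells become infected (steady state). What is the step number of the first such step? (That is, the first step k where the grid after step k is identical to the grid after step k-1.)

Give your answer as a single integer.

Step 0 (initial): 2 infected
Step 1: +3 new -> 5 infected
Step 2: +7 new -> 12 infected
Step 3: +6 new -> 18 infected
Step 4: +5 new -> 23 infected
Step 5: +2 new -> 25 infected
Step 6: +0 new -> 25 infected

Answer: 6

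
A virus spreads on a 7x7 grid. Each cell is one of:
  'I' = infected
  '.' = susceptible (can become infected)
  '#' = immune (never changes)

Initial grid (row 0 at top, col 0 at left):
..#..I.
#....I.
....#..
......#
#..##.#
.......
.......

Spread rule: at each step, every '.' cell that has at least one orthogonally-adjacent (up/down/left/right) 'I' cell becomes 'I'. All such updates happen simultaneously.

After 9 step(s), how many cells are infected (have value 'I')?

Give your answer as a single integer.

Answer: 40

Derivation:
Step 0 (initial): 2 infected
Step 1: +5 new -> 7 infected
Step 2: +4 new -> 11 infected
Step 3: +4 new -> 15 infected
Step 4: +4 new -> 19 infected
Step 5: +6 new -> 25 infected
Step 6: +7 new -> 32 infected
Step 7: +4 new -> 36 infected
Step 8: +2 new -> 38 infected
Step 9: +2 new -> 40 infected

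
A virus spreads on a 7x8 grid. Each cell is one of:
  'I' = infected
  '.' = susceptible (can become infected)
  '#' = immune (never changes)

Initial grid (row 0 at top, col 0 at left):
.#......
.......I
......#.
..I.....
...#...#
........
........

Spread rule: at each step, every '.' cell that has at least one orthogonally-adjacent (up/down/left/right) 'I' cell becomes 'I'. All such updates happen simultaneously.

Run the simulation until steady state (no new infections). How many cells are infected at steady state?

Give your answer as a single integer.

Answer: 52

Derivation:
Step 0 (initial): 2 infected
Step 1: +7 new -> 9 infected
Step 2: +10 new -> 19 infected
Step 3: +15 new -> 34 infected
Step 4: +9 new -> 43 infected
Step 5: +5 new -> 48 infected
Step 6: +3 new -> 51 infected
Step 7: +1 new -> 52 infected
Step 8: +0 new -> 52 infected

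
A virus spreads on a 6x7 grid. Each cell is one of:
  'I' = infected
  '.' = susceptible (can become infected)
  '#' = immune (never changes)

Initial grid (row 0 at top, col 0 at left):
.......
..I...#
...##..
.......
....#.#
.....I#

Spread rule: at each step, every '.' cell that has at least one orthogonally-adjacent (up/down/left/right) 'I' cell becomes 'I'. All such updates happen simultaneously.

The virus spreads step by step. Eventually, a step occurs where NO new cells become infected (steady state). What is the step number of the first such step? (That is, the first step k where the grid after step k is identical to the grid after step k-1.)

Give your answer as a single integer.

Answer: 6

Derivation:
Step 0 (initial): 2 infected
Step 1: +6 new -> 8 infected
Step 2: +8 new -> 16 infected
Step 3: +12 new -> 28 infected
Step 4: +5 new -> 33 infected
Step 5: +3 new -> 36 infected
Step 6: +0 new -> 36 infected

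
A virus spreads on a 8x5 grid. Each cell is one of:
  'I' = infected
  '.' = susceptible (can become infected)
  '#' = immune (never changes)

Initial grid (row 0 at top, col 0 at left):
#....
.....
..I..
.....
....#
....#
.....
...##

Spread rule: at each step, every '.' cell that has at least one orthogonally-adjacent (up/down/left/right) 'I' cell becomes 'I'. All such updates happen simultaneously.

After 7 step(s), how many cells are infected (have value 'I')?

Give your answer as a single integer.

Step 0 (initial): 1 infected
Step 1: +4 new -> 5 infected
Step 2: +8 new -> 13 infected
Step 3: +9 new -> 22 infected
Step 4: +5 new -> 27 infected
Step 5: +4 new -> 31 infected
Step 6: +3 new -> 34 infected
Step 7: +1 new -> 35 infected

Answer: 35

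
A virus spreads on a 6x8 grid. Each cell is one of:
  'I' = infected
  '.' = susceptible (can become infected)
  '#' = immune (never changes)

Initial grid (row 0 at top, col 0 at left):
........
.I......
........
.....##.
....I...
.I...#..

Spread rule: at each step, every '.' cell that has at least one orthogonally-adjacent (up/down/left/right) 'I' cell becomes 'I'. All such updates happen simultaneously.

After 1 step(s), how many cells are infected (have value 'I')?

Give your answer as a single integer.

Step 0 (initial): 3 infected
Step 1: +11 new -> 14 infected

Answer: 14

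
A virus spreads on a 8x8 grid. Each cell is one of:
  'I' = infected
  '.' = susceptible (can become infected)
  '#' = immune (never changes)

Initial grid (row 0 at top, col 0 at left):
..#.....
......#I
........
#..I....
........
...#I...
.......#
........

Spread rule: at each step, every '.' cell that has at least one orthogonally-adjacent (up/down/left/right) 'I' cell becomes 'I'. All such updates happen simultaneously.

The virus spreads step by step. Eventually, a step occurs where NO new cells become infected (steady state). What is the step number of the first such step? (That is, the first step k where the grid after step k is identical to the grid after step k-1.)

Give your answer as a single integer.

Step 0 (initial): 3 infected
Step 1: +9 new -> 12 infected
Step 2: +14 new -> 26 infected
Step 3: +16 new -> 42 infected
Step 4: +9 new -> 51 infected
Step 5: +6 new -> 57 infected
Step 6: +2 new -> 59 infected
Step 7: +0 new -> 59 infected

Answer: 7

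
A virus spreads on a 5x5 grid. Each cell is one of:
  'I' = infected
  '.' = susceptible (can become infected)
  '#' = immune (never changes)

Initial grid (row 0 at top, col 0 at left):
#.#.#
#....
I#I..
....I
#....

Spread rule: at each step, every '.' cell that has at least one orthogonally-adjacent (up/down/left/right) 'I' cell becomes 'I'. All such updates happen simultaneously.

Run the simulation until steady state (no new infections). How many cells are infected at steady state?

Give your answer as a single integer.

Answer: 19

Derivation:
Step 0 (initial): 3 infected
Step 1: +7 new -> 10 infected
Step 2: +6 new -> 16 infected
Step 3: +3 new -> 19 infected
Step 4: +0 new -> 19 infected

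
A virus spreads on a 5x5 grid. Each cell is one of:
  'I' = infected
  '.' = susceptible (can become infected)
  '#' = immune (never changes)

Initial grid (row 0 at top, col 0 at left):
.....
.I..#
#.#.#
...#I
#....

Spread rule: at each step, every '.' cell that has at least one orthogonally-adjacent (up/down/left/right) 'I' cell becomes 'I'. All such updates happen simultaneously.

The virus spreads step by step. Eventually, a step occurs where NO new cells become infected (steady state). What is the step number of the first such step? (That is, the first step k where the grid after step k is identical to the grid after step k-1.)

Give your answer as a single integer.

Step 0 (initial): 2 infected
Step 1: +5 new -> 7 infected
Step 2: +5 new -> 12 infected
Step 3: +6 new -> 18 infected
Step 4: +1 new -> 19 infected
Step 5: +0 new -> 19 infected

Answer: 5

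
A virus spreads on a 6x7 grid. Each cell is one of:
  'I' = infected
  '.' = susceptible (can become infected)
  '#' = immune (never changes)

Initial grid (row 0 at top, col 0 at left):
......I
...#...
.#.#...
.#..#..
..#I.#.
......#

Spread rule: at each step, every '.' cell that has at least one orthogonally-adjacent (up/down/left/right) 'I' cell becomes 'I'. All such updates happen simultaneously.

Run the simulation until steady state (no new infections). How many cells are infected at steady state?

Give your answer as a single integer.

Step 0 (initial): 2 infected
Step 1: +5 new -> 7 infected
Step 2: +6 new -> 13 infected
Step 3: +7 new -> 20 infected
Step 4: +7 new -> 27 infected
Step 5: +3 new -> 30 infected
Step 6: +3 new -> 33 infected
Step 7: +1 new -> 34 infected
Step 8: +0 new -> 34 infected

Answer: 34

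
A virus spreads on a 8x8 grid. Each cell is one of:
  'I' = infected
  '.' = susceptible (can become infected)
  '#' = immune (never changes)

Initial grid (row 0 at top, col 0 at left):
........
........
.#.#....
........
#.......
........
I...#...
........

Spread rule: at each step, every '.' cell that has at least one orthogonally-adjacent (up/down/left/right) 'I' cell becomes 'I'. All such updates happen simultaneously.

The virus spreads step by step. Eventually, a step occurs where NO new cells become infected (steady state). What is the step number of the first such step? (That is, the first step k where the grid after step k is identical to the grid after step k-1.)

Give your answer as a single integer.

Answer: 14

Derivation:
Step 0 (initial): 1 infected
Step 1: +3 new -> 4 infected
Step 2: +3 new -> 7 infected
Step 3: +4 new -> 11 infected
Step 4: +4 new -> 15 infected
Step 5: +5 new -> 20 infected
Step 6: +6 new -> 26 infected
Step 7: +7 new -> 33 infected
Step 8: +10 new -> 43 infected
Step 9: +7 new -> 50 infected
Step 10: +4 new -> 54 infected
Step 11: +3 new -> 57 infected
Step 12: +2 new -> 59 infected
Step 13: +1 new -> 60 infected
Step 14: +0 new -> 60 infected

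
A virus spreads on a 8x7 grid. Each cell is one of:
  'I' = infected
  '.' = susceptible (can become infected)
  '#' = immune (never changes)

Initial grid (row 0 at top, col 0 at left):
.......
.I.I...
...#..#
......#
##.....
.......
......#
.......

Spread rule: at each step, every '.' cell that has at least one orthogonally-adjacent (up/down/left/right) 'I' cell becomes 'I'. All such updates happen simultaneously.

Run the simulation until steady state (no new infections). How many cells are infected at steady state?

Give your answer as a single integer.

Step 0 (initial): 2 infected
Step 1: +6 new -> 8 infected
Step 2: +8 new -> 16 infected
Step 3: +6 new -> 22 infected
Step 4: +5 new -> 27 infected
Step 5: +4 new -> 31 infected
Step 6: +6 new -> 37 infected
Step 7: +7 new -> 44 infected
Step 8: +4 new -> 48 infected
Step 9: +2 new -> 50 infected
Step 10: +0 new -> 50 infected

Answer: 50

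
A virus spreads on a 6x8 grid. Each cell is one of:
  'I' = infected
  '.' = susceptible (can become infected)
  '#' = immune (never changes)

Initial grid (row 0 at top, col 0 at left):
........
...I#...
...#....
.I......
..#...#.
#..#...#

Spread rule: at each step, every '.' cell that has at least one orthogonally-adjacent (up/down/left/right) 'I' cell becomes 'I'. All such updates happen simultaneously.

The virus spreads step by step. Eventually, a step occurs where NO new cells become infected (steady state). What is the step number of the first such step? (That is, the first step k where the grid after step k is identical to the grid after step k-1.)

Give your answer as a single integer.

Answer: 8

Derivation:
Step 0 (initial): 2 infected
Step 1: +6 new -> 8 infected
Step 2: +8 new -> 16 infected
Step 3: +6 new -> 22 infected
Step 4: +6 new -> 28 infected
Step 5: +6 new -> 34 infected
Step 6: +4 new -> 38 infected
Step 7: +3 new -> 41 infected
Step 8: +0 new -> 41 infected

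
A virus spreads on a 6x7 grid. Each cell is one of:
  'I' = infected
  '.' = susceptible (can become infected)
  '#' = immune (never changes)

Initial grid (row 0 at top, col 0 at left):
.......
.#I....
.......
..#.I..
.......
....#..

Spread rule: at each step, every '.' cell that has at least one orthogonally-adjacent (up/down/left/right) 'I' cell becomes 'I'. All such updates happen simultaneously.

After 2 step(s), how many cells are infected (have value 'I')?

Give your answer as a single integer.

Answer: 18

Derivation:
Step 0 (initial): 2 infected
Step 1: +7 new -> 9 infected
Step 2: +9 new -> 18 infected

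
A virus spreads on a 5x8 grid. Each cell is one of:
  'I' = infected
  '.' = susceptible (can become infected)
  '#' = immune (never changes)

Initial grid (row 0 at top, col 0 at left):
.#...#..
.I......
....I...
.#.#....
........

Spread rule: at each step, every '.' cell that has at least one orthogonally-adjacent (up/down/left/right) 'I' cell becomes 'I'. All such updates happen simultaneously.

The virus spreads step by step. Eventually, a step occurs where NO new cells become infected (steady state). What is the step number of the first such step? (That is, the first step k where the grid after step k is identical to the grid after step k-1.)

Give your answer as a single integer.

Answer: 6

Derivation:
Step 0 (initial): 2 infected
Step 1: +7 new -> 9 infected
Step 2: +10 new -> 19 infected
Step 3: +8 new -> 27 infected
Step 4: +6 new -> 33 infected
Step 5: +3 new -> 36 infected
Step 6: +0 new -> 36 infected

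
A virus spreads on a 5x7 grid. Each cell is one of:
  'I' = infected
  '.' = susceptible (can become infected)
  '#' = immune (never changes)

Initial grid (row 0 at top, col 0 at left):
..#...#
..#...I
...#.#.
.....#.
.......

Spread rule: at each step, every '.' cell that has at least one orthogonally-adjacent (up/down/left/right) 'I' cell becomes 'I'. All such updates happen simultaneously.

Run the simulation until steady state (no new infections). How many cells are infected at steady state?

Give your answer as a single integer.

Step 0 (initial): 1 infected
Step 1: +2 new -> 3 infected
Step 2: +3 new -> 6 infected
Step 3: +4 new -> 10 infected
Step 4: +3 new -> 13 infected
Step 5: +2 new -> 15 infected
Step 6: +2 new -> 17 infected
Step 7: +3 new -> 20 infected
Step 8: +3 new -> 23 infected
Step 9: +3 new -> 26 infected
Step 10: +2 new -> 28 infected
Step 11: +1 new -> 29 infected
Step 12: +0 new -> 29 infected

Answer: 29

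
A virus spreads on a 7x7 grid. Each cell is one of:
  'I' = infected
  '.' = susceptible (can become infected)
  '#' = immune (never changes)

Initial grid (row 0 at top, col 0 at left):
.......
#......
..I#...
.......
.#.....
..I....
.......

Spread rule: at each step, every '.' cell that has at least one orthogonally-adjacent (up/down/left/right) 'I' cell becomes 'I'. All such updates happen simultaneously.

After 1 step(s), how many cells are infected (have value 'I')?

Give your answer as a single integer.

Answer: 9

Derivation:
Step 0 (initial): 2 infected
Step 1: +7 new -> 9 infected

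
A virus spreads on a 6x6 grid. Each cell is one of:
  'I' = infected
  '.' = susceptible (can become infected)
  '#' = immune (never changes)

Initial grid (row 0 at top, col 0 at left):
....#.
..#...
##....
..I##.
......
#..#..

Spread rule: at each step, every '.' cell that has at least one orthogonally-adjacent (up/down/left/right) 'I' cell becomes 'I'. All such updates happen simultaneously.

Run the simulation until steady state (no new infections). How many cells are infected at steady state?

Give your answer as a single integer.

Answer: 28

Derivation:
Step 0 (initial): 1 infected
Step 1: +3 new -> 4 infected
Step 2: +5 new -> 9 infected
Step 3: +5 new -> 14 infected
Step 4: +5 new -> 19 infected
Step 5: +4 new -> 23 infected
Step 6: +2 new -> 25 infected
Step 7: +2 new -> 27 infected
Step 8: +1 new -> 28 infected
Step 9: +0 new -> 28 infected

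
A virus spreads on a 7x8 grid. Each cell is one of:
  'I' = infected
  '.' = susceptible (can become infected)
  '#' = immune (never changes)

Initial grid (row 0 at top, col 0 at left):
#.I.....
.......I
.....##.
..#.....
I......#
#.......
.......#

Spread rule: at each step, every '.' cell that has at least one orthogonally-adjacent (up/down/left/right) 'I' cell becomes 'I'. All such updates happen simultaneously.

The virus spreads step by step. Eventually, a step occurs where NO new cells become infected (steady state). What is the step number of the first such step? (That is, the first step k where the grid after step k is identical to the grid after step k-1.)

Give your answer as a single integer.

Step 0 (initial): 3 infected
Step 1: +8 new -> 11 infected
Step 2: +11 new -> 22 infected
Step 3: +9 new -> 31 infected
Step 4: +8 new -> 39 infected
Step 5: +5 new -> 44 infected
Step 6: +4 new -> 48 infected
Step 7: +1 new -> 49 infected
Step 8: +0 new -> 49 infected

Answer: 8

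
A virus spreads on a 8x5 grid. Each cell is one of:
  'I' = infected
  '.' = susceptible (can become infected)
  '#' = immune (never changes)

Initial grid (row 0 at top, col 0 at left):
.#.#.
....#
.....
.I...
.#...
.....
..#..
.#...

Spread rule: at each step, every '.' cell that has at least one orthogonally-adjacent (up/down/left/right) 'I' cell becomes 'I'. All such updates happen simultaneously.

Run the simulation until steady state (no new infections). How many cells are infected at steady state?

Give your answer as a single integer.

Step 0 (initial): 1 infected
Step 1: +3 new -> 4 infected
Step 2: +6 new -> 10 infected
Step 3: +7 new -> 17 infected
Step 4: +8 new -> 25 infected
Step 5: +4 new -> 29 infected
Step 6: +2 new -> 31 infected
Step 7: +2 new -> 33 infected
Step 8: +0 new -> 33 infected

Answer: 33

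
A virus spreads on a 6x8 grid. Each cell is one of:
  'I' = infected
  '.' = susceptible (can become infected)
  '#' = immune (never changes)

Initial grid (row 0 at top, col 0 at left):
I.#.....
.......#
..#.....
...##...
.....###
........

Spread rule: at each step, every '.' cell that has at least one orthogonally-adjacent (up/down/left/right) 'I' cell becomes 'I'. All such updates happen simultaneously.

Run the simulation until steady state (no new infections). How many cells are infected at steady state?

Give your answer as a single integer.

Answer: 40

Derivation:
Step 0 (initial): 1 infected
Step 1: +2 new -> 3 infected
Step 2: +2 new -> 5 infected
Step 3: +3 new -> 8 infected
Step 4: +3 new -> 11 infected
Step 5: +6 new -> 17 infected
Step 6: +5 new -> 22 infected
Step 7: +5 new -> 27 infected
Step 8: +5 new -> 32 infected
Step 9: +4 new -> 36 infected
Step 10: +2 new -> 38 infected
Step 11: +1 new -> 39 infected
Step 12: +1 new -> 40 infected
Step 13: +0 new -> 40 infected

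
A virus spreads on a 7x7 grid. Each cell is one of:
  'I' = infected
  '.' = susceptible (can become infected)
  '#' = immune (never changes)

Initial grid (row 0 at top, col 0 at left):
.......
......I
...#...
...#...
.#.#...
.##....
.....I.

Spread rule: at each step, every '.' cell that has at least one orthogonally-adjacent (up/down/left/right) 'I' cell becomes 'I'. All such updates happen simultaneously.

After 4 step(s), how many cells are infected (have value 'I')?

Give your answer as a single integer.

Step 0 (initial): 2 infected
Step 1: +6 new -> 8 infected
Step 2: +8 new -> 16 infected
Step 3: +8 new -> 24 infected
Step 4: +4 new -> 28 infected

Answer: 28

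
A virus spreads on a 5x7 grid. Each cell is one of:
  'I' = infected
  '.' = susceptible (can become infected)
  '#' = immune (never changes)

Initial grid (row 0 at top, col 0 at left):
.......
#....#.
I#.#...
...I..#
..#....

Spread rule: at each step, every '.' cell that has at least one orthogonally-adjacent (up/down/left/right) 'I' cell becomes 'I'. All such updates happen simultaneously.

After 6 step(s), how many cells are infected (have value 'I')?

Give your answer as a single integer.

Step 0 (initial): 2 infected
Step 1: +4 new -> 6 infected
Step 2: +6 new -> 12 infected
Step 3: +5 new -> 17 infected
Step 4: +6 new -> 23 infected
Step 5: +4 new -> 27 infected
Step 6: +2 new -> 29 infected

Answer: 29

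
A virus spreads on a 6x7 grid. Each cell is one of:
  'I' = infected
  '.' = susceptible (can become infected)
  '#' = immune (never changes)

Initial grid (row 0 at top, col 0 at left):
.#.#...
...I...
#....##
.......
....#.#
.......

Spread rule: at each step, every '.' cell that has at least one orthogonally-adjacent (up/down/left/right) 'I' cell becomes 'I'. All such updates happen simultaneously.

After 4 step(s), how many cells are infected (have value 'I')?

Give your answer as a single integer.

Answer: 24

Derivation:
Step 0 (initial): 1 infected
Step 1: +3 new -> 4 infected
Step 2: +7 new -> 11 infected
Step 3: +7 new -> 18 infected
Step 4: +6 new -> 24 infected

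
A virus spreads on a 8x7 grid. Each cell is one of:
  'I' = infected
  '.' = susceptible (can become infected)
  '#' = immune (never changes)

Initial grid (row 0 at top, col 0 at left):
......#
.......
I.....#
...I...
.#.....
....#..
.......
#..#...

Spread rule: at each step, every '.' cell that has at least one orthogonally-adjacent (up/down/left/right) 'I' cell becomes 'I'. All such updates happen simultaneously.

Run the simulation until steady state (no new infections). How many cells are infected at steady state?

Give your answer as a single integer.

Step 0 (initial): 2 infected
Step 1: +7 new -> 9 infected
Step 2: +11 new -> 20 infected
Step 3: +10 new -> 30 infected
Step 4: +9 new -> 39 infected
Step 5: +7 new -> 46 infected
Step 6: +3 new -> 49 infected
Step 7: +1 new -> 50 infected
Step 8: +0 new -> 50 infected

Answer: 50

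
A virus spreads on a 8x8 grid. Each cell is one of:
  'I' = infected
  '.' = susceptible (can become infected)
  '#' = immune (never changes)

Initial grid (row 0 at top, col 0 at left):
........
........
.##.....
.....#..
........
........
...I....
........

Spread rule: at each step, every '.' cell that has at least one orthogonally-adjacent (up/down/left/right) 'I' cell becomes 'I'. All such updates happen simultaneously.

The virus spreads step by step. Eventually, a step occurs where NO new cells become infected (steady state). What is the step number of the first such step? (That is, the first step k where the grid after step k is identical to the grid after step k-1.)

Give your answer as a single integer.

Answer: 11

Derivation:
Step 0 (initial): 1 infected
Step 1: +4 new -> 5 infected
Step 2: +7 new -> 12 infected
Step 3: +9 new -> 21 infected
Step 4: +10 new -> 31 infected
Step 5: +7 new -> 38 infected
Step 6: +7 new -> 45 infected
Step 7: +7 new -> 52 infected
Step 8: +5 new -> 57 infected
Step 9: +3 new -> 60 infected
Step 10: +1 new -> 61 infected
Step 11: +0 new -> 61 infected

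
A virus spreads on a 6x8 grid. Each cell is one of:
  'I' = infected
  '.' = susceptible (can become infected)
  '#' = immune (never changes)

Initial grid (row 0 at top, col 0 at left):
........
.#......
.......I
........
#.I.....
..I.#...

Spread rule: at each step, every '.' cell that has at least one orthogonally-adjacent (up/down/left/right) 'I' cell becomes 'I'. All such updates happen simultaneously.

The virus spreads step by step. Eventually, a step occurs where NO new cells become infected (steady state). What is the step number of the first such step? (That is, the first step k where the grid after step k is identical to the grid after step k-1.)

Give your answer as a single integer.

Step 0 (initial): 3 infected
Step 1: +8 new -> 11 infected
Step 2: +10 new -> 21 infected
Step 3: +12 new -> 33 infected
Step 4: +7 new -> 40 infected
Step 5: +4 new -> 44 infected
Step 6: +1 new -> 45 infected
Step 7: +0 new -> 45 infected

Answer: 7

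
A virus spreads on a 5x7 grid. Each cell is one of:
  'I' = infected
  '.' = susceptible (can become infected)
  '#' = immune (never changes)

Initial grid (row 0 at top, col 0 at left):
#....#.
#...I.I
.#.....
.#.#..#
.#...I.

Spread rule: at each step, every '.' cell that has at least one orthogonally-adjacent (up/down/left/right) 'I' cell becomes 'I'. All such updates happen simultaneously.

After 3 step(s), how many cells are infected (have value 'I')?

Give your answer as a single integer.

Step 0 (initial): 3 infected
Step 1: +9 new -> 12 infected
Step 2: +6 new -> 18 infected
Step 3: +4 new -> 22 infected

Answer: 22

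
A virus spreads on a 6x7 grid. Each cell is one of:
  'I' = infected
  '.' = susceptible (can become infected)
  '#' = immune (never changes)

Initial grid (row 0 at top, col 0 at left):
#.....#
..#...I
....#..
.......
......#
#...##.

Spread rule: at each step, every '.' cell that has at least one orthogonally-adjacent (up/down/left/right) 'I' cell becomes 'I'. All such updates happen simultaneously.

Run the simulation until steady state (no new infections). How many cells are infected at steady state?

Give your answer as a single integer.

Step 0 (initial): 1 infected
Step 1: +2 new -> 3 infected
Step 2: +4 new -> 7 infected
Step 3: +3 new -> 10 infected
Step 4: +4 new -> 14 infected
Step 5: +4 new -> 18 infected
Step 6: +4 new -> 22 infected
Step 7: +5 new -> 27 infected
Step 8: +4 new -> 31 infected
Step 9: +2 new -> 33 infected
Step 10: +0 new -> 33 infected

Answer: 33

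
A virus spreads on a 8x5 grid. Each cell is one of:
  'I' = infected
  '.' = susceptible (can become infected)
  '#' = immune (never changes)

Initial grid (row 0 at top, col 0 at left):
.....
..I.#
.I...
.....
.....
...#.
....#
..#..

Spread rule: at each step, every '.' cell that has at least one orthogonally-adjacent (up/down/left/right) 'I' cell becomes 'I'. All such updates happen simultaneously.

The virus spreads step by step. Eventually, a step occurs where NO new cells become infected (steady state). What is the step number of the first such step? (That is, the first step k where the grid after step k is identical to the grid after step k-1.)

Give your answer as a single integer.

Answer: 9

Derivation:
Step 0 (initial): 2 infected
Step 1: +6 new -> 8 infected
Step 2: +7 new -> 15 infected
Step 3: +7 new -> 22 infected
Step 4: +5 new -> 27 infected
Step 5: +4 new -> 31 infected
Step 6: +3 new -> 34 infected
Step 7: +1 new -> 35 infected
Step 8: +1 new -> 36 infected
Step 9: +0 new -> 36 infected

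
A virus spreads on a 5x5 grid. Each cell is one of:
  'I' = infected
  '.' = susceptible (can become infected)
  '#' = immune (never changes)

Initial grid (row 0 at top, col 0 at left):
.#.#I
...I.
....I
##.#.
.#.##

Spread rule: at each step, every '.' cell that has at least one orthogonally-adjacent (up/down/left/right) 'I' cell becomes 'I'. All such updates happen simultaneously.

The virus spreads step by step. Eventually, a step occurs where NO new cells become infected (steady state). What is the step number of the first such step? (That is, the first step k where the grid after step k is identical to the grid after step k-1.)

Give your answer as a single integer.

Step 0 (initial): 3 infected
Step 1: +4 new -> 7 infected
Step 2: +3 new -> 10 infected
Step 3: +3 new -> 13 infected
Step 4: +3 new -> 16 infected
Step 5: +0 new -> 16 infected

Answer: 5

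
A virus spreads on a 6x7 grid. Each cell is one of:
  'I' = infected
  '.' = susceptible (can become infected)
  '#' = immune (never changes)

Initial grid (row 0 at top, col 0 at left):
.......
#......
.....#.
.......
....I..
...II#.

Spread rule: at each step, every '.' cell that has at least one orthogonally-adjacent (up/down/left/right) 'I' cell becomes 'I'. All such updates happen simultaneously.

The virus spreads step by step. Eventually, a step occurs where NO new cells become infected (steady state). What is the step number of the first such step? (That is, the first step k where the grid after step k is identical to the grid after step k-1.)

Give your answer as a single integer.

Answer: 9

Derivation:
Step 0 (initial): 3 infected
Step 1: +4 new -> 7 infected
Step 2: +6 new -> 13 infected
Step 3: +7 new -> 20 infected
Step 4: +7 new -> 27 infected
Step 5: +6 new -> 33 infected
Step 6: +4 new -> 37 infected
Step 7: +1 new -> 38 infected
Step 8: +1 new -> 39 infected
Step 9: +0 new -> 39 infected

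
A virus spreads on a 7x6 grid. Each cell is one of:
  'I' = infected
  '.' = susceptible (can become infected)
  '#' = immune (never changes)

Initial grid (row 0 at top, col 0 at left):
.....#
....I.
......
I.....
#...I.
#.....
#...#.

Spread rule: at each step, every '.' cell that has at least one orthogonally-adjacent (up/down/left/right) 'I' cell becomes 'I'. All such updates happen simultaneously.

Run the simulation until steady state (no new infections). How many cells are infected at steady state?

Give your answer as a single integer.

Step 0 (initial): 3 infected
Step 1: +10 new -> 13 infected
Step 2: +13 new -> 26 infected
Step 3: +8 new -> 34 infected
Step 4: +3 new -> 37 infected
Step 5: +0 new -> 37 infected

Answer: 37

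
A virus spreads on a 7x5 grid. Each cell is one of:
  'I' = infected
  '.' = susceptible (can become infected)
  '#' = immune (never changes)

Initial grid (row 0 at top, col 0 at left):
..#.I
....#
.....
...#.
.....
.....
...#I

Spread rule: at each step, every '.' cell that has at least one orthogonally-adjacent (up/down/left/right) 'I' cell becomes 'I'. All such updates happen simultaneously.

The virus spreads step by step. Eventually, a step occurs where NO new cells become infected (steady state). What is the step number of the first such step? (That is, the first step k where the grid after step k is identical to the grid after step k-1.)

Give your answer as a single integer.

Step 0 (initial): 2 infected
Step 1: +2 new -> 4 infected
Step 2: +3 new -> 7 infected
Step 3: +5 new -> 12 infected
Step 4: +6 new -> 18 infected
Step 5: +7 new -> 25 infected
Step 6: +5 new -> 30 infected
Step 7: +1 new -> 31 infected
Step 8: +0 new -> 31 infected

Answer: 8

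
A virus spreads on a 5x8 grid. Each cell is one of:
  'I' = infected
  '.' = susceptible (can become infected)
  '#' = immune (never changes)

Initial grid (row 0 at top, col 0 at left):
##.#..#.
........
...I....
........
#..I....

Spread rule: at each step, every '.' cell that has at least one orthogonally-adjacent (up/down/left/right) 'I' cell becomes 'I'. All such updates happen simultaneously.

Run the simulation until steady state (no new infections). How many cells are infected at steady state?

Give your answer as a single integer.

Answer: 35

Derivation:
Step 0 (initial): 2 infected
Step 1: +6 new -> 8 infected
Step 2: +8 new -> 16 infected
Step 3: +9 new -> 25 infected
Step 4: +7 new -> 32 infected
Step 5: +2 new -> 34 infected
Step 6: +1 new -> 35 infected
Step 7: +0 new -> 35 infected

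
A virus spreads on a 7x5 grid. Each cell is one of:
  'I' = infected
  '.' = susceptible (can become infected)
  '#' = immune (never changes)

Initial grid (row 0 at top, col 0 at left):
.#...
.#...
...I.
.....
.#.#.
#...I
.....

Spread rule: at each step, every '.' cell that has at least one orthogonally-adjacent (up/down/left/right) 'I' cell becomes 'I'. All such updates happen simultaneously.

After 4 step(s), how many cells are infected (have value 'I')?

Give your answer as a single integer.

Step 0 (initial): 2 infected
Step 1: +7 new -> 9 infected
Step 2: +8 new -> 17 infected
Step 3: +7 new -> 24 infected
Step 4: +3 new -> 27 infected

Answer: 27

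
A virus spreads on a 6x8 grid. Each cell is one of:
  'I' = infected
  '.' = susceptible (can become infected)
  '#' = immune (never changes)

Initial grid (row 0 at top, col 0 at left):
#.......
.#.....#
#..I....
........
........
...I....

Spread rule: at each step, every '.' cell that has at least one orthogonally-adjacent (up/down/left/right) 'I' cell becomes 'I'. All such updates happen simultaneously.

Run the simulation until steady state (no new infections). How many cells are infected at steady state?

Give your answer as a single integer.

Answer: 43

Derivation:
Step 0 (initial): 2 infected
Step 1: +7 new -> 9 infected
Step 2: +11 new -> 20 infected
Step 3: +10 new -> 30 infected
Step 4: +9 new -> 39 infected
Step 5: +3 new -> 42 infected
Step 6: +1 new -> 43 infected
Step 7: +0 new -> 43 infected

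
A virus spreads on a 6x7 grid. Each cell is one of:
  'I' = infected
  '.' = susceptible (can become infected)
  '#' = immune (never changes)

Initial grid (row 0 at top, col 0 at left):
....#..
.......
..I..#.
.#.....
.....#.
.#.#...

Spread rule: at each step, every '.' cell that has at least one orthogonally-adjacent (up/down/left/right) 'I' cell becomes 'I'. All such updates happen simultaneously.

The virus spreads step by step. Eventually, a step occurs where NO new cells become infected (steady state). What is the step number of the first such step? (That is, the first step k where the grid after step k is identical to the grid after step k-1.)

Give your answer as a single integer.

Step 0 (initial): 1 infected
Step 1: +4 new -> 5 infected
Step 2: +7 new -> 12 infected
Step 3: +9 new -> 21 infected
Step 4: +5 new -> 26 infected
Step 5: +5 new -> 31 infected
Step 6: +4 new -> 35 infected
Step 7: +1 new -> 36 infected
Step 8: +0 new -> 36 infected

Answer: 8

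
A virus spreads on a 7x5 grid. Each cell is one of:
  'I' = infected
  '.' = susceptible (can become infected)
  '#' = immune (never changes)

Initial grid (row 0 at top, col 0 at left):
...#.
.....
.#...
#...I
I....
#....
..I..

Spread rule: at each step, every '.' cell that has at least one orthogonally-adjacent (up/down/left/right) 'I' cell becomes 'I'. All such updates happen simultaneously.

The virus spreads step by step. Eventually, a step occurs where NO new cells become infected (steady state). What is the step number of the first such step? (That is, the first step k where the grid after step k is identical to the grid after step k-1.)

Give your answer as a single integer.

Step 0 (initial): 3 infected
Step 1: +7 new -> 10 infected
Step 2: +11 new -> 21 infected
Step 3: +3 new -> 24 infected
Step 4: +1 new -> 25 infected
Step 5: +2 new -> 27 infected
Step 6: +2 new -> 29 infected
Step 7: +2 new -> 31 infected
Step 8: +0 new -> 31 infected

Answer: 8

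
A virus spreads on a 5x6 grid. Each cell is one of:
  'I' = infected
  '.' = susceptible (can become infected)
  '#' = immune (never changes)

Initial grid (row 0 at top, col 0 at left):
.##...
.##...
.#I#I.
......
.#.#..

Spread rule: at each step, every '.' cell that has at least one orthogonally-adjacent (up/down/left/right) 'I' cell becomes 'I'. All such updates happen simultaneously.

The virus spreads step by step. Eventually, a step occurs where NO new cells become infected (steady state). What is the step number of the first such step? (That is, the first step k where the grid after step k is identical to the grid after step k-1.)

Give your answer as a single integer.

Step 0 (initial): 2 infected
Step 1: +4 new -> 6 infected
Step 2: +8 new -> 14 infected
Step 3: +4 new -> 18 infected
Step 4: +2 new -> 20 infected
Step 5: +1 new -> 21 infected
Step 6: +1 new -> 22 infected
Step 7: +0 new -> 22 infected

Answer: 7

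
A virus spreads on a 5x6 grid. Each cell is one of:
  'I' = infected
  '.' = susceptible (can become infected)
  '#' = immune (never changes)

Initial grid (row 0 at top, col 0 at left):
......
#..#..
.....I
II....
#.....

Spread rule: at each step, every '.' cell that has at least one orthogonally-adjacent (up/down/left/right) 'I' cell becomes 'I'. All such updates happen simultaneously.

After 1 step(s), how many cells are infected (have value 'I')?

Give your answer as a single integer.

Step 0 (initial): 3 infected
Step 1: +7 new -> 10 infected

Answer: 10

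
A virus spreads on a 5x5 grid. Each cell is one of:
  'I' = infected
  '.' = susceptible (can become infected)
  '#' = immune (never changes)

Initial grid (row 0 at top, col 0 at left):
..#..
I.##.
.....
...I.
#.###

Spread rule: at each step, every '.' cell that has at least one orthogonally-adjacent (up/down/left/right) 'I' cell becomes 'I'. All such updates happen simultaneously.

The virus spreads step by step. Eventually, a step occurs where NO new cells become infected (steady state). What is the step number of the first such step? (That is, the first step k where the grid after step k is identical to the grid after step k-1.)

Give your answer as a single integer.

Answer: 6

Derivation:
Step 0 (initial): 2 infected
Step 1: +6 new -> 8 infected
Step 2: +6 new -> 14 infected
Step 3: +2 new -> 16 infected
Step 4: +1 new -> 17 infected
Step 5: +1 new -> 18 infected
Step 6: +0 new -> 18 infected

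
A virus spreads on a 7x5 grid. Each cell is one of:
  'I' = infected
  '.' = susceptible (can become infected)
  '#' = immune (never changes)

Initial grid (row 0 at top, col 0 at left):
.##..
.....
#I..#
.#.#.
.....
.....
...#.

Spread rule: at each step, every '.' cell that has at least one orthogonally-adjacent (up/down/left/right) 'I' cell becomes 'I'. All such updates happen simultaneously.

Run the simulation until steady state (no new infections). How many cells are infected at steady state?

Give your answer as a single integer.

Answer: 28

Derivation:
Step 0 (initial): 1 infected
Step 1: +2 new -> 3 infected
Step 2: +4 new -> 7 infected
Step 3: +3 new -> 10 infected
Step 4: +5 new -> 15 infected
Step 5: +6 new -> 21 infected
Step 6: +5 new -> 26 infected
Step 7: +2 new -> 28 infected
Step 8: +0 new -> 28 infected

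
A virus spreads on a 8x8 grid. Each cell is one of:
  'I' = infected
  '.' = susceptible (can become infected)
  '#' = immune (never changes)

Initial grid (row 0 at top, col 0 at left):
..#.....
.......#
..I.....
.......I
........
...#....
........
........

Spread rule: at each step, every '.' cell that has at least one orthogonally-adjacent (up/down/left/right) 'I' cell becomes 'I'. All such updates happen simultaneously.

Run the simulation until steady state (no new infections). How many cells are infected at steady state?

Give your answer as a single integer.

Step 0 (initial): 2 infected
Step 1: +7 new -> 9 infected
Step 2: +11 new -> 20 infected
Step 3: +14 new -> 34 infected
Step 4: +11 new -> 45 infected
Step 5: +9 new -> 54 infected
Step 6: +5 new -> 59 infected
Step 7: +2 new -> 61 infected
Step 8: +0 new -> 61 infected

Answer: 61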